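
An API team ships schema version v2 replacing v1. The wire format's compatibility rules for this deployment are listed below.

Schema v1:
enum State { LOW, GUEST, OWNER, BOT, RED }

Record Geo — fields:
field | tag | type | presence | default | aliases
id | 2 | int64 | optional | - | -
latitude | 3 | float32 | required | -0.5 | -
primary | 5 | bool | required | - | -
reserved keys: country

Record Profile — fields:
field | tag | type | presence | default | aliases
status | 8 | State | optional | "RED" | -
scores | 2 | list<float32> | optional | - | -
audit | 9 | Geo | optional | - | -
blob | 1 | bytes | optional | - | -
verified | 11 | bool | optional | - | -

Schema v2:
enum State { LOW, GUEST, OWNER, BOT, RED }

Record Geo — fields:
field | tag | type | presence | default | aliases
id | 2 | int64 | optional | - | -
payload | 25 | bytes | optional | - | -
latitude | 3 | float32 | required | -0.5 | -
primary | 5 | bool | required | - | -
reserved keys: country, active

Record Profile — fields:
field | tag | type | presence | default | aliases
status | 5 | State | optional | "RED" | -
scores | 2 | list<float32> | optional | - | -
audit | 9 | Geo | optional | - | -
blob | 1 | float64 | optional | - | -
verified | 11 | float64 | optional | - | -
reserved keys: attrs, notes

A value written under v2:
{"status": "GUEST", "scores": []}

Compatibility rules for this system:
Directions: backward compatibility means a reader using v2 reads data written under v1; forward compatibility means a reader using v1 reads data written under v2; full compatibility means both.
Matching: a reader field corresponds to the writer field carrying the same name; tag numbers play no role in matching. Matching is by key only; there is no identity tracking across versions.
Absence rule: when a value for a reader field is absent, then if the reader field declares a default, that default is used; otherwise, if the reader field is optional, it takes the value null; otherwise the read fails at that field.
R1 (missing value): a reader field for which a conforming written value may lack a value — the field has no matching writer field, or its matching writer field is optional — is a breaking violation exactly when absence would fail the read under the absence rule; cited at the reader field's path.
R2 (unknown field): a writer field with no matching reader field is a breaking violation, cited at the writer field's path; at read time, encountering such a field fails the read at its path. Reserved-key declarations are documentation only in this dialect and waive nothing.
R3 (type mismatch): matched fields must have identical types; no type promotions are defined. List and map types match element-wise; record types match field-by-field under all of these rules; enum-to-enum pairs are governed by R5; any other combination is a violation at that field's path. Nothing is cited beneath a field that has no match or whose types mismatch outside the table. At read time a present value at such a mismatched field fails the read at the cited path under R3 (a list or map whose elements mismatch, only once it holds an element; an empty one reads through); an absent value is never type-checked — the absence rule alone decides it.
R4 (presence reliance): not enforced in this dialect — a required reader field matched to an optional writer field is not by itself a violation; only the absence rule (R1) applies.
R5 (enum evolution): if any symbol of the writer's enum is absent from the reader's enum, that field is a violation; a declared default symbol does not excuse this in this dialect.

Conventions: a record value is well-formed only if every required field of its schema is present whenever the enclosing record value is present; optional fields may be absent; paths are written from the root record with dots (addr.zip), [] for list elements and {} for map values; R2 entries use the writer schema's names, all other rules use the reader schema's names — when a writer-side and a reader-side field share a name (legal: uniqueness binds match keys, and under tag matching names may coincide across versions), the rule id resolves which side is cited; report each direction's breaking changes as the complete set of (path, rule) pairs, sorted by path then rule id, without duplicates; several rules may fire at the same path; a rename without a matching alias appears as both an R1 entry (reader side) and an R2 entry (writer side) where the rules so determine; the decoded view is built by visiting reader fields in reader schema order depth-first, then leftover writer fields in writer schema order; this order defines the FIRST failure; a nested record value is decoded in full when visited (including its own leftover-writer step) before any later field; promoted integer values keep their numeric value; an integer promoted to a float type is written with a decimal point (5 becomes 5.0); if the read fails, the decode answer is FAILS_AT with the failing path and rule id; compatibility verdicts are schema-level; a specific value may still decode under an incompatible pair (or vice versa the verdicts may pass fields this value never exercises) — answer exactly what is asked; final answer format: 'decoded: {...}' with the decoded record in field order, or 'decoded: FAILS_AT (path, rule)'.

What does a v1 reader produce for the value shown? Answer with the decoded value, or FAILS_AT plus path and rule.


decoded: {"status": "GUEST", "scores": [], "audit": null, "blob": null, "verified": null}

in Profile below, arrows point writer -> reader
decode walk for Profile under reader schema v1:
  status := "GUEST"
  scores := []
  audit := null (absent, optional -> null)
  blob := null (absent, optional -> null)
  verified := null (absent, optional -> null)
  => decoded: {"status": "GUEST", "scores": [], "audit": null, "blob": null, "verified": null}
checking off the Profile differences that do not matter here:
  added field payload to record Geo: optional bytes, tag 25 (in v2 it sits immediately before latitude) -> a verdict-level change on Profile — the shown value reads the same
  field blob in record Profile: type bytes changed to float64 -> a verdict-level change on Profile — the shown value reads the same
  field verified in record Profile: type bool changed to float64 -> a verdict-level change on Profile — the shown value reads the same
  field status in record Profile: tag 8 changed to 5 -> fires no rule on Profile under this dialect and leaves the result unchanged


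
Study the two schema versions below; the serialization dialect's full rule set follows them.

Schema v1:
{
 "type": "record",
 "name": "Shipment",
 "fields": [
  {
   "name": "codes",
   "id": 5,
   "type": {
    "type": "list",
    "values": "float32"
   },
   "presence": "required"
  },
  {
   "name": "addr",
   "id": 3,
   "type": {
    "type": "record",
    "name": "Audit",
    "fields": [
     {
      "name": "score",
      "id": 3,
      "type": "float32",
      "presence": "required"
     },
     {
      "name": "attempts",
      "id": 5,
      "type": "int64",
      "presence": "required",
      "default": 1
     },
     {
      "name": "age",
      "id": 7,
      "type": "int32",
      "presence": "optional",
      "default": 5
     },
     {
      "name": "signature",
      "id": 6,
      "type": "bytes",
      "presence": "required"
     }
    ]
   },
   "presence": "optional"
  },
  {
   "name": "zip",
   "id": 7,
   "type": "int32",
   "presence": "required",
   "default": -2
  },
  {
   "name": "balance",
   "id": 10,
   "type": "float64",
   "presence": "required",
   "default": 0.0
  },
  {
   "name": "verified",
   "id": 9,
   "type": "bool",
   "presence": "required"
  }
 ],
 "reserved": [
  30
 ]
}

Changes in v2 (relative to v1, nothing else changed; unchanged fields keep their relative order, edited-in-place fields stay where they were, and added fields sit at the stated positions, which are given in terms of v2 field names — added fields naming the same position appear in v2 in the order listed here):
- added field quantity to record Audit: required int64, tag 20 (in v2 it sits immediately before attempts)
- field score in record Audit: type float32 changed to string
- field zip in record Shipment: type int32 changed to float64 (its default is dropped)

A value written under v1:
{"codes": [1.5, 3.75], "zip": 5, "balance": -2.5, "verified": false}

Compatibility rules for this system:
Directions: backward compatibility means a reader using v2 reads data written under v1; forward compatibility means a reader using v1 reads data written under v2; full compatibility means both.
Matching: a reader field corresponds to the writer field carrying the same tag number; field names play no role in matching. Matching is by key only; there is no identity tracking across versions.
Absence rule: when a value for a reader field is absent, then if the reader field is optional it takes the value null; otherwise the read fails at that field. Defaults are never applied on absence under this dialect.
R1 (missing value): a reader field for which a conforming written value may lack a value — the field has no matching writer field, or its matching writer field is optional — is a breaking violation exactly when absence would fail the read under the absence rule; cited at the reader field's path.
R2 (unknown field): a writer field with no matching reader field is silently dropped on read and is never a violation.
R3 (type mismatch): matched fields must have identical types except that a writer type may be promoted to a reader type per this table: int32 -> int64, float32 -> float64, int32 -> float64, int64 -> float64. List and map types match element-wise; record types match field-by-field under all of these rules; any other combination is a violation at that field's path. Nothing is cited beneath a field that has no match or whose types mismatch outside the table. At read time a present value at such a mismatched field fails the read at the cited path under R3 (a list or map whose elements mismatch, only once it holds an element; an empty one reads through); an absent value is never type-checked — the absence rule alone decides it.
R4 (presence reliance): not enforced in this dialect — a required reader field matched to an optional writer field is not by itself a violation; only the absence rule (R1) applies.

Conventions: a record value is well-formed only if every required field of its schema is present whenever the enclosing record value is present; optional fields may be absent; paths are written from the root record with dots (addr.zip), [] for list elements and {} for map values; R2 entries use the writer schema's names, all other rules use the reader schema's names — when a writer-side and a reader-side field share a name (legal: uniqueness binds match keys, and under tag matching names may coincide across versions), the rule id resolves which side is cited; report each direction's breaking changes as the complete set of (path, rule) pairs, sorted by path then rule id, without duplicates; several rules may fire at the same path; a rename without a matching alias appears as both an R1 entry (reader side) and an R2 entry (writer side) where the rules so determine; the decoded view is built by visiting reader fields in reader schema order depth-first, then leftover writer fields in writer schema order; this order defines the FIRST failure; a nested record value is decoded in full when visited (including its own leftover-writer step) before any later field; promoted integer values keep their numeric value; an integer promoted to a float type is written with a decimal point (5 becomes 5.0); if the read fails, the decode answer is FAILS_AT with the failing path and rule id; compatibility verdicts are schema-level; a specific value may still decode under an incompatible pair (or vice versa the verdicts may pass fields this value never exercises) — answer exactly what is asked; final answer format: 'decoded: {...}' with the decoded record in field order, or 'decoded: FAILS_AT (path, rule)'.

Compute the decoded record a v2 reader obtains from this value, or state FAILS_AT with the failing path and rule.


decoded: {"codes": [1.5, 3.75], "addr": null, "zip": 5.0, "balance": -2.5, "verified": false}

the writer's type comes first in each Shipment pair
decoding the Shipment value with the v2 reader:
  codes := [1.5, 3.75]
  addr := null (not supplied -> null)
  zip := 5.0 (int32 -> float64)
  balance := -2.5
  verified := false
  => decoded: {"codes": [1.5, 3.75], "addr": null, "zip": 5.0, "balance": -2.5, "verified": false}
ruling out the remaining Shipment differences:
  added field quantity to record Audit: required int64, tag 20 (in v2 it sits immediately before attempts) -> schema-level compatibility only; this Shipment value's decode is unchanged
  field score in record Audit: type float32 changed to string -> schema-level compatibility only; this Shipment value's decode is unchanged
  field zip in record Shipment: type int32 changed to float64 (its default is dropped) -> schema-level compatibility only; this Shipment value's decode is unchanged


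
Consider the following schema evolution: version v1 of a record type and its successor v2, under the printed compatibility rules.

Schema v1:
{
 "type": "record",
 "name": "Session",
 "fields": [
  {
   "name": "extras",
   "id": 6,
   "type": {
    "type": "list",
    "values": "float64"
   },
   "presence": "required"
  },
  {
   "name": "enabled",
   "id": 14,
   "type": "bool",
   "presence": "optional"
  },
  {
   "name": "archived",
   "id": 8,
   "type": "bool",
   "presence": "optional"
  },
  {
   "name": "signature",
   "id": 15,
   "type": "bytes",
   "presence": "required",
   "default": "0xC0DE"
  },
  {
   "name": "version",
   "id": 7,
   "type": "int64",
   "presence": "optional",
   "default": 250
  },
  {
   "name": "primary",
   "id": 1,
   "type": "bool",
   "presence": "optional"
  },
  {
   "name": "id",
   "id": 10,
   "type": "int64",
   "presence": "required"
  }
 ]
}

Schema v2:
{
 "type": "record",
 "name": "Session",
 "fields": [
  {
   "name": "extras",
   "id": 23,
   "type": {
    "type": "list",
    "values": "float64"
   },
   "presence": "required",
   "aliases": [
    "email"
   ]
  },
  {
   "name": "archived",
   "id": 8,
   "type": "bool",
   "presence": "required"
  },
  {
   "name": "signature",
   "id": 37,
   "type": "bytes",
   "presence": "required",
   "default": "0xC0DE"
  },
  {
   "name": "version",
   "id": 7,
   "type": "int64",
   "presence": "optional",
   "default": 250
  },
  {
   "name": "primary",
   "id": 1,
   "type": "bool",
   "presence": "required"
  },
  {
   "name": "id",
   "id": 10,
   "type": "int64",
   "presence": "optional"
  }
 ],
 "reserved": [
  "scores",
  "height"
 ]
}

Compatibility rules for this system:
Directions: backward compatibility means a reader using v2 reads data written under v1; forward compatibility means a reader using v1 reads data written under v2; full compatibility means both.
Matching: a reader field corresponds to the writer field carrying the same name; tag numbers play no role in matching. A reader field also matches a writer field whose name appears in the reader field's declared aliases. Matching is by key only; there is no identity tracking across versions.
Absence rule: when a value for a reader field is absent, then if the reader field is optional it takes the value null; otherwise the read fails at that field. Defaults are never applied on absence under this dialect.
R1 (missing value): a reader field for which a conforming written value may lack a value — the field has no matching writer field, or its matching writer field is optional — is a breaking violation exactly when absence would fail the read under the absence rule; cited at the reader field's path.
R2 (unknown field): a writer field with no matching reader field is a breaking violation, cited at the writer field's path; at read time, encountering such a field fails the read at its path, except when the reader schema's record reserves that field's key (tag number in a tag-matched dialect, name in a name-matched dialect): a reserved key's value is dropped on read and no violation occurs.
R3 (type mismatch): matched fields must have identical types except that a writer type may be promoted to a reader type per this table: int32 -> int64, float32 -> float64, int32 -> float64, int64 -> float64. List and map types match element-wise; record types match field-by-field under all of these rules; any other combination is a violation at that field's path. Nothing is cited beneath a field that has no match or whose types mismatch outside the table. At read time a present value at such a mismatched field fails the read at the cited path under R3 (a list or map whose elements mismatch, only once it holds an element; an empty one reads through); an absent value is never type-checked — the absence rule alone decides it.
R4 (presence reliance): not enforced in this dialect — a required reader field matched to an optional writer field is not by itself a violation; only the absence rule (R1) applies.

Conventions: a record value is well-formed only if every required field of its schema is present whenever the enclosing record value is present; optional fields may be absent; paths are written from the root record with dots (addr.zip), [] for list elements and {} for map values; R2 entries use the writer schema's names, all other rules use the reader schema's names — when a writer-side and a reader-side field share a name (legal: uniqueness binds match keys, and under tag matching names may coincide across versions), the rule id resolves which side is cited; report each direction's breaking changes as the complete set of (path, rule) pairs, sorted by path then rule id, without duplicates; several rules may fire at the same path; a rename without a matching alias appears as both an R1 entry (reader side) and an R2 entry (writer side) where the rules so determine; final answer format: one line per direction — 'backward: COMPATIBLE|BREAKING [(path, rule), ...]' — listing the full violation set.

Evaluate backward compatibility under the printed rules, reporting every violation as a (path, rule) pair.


arrows below run writer -> reader for Session
backward pass over Session, reader schema v2, writer schema v1:
  list<float64> -> list<float64>, writer required: extras aligns to extras
  bool -> bool, writer optional: archived aligns to archived
  bytes -> bytes, writer required: signature aligns to signature
  int64 -> int64, writer optional: version aligns to version
  bool -> bool, writer optional: primary aligns to primary
  int64 -> int64, writer required: id aligns to id
  writer enabled: unknown to reader
  rule R1 violated at archived
  rule R2 violated at enabled
  rule R1 violated at primary
  => backward: BREAKING (3)
diffs on Session not affecting the asked answer:
  field signature in record Session: tag 15 changed to 37 -> triggers nothing under Session's printed rules — same verdict
  field id in record Session: required changed to optional -> fires only in the forward direction of Session, which is not asked here
  field extras in record Session: tag 6 changed to 23 -> triggers nothing under Session's printed rules — same verdict

backward: BREAKING [(archived, R1), (enabled, R2), (primary, R1)]


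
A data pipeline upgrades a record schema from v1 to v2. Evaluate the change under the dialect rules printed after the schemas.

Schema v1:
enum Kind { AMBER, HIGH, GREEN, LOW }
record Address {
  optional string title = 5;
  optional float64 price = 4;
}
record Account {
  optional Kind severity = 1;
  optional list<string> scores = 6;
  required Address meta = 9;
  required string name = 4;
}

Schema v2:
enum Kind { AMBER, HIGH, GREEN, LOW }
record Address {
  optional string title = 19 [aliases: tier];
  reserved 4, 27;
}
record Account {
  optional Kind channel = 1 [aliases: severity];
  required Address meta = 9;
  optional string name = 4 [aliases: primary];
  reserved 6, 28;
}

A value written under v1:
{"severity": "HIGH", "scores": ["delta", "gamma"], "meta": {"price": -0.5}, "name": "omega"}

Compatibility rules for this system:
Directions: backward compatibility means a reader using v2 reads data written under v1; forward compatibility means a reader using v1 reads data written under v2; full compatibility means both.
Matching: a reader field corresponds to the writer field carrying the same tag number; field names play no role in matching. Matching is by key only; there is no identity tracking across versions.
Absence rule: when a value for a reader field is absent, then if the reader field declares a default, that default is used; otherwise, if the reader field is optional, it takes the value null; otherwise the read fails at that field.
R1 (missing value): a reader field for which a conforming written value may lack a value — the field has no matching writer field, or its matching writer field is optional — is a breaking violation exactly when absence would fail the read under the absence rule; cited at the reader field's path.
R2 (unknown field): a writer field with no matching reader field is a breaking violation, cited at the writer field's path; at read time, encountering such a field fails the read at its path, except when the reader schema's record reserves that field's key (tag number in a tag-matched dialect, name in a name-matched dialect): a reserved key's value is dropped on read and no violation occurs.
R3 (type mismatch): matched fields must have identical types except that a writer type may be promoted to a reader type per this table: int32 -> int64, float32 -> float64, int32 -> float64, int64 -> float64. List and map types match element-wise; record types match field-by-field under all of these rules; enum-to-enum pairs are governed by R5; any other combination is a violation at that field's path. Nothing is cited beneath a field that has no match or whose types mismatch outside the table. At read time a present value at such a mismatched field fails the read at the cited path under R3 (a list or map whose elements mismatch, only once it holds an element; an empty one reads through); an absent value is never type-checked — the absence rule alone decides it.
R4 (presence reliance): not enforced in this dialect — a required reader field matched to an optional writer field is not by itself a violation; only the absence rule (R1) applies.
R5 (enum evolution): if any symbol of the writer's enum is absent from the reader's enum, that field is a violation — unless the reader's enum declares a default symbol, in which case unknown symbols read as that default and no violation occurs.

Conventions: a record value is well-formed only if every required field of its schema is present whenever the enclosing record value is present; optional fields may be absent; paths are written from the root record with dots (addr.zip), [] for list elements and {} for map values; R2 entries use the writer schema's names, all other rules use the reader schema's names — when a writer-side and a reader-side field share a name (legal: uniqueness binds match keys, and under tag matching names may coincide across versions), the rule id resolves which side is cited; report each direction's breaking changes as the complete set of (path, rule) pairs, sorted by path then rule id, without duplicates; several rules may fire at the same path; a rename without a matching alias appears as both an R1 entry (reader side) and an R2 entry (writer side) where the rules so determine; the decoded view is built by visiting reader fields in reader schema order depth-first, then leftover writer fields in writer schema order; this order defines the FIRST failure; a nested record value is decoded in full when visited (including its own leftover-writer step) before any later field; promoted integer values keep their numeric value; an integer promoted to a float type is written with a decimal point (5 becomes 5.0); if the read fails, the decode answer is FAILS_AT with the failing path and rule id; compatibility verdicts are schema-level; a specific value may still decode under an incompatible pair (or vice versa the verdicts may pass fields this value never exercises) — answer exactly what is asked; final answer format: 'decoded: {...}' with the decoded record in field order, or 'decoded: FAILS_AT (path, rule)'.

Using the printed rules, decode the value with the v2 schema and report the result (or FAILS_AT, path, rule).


in Account below, arrows point writer -> reader
decode walk for Account under reader schema v2:
  channel := "HIGH" (from writer severity)
  meta.title := null (absent, optional -> null)
  writer meta.price: reserved -> dropped
  name := "omega"
  writer scores: reserved -> dropped
  => decoded: {"channel": "HIGH", "meta": {"title": null}, "name": "omega"}
ruling out the remaining Account differences:
  field title in record Address: tag 5 changed to 19 -> changes Account's schema-level verdicts only — the decode of this value is the same
  field name in record Account: required changed to optional -> changes Account's schema-level verdicts only — the decode of this value is the same

decoded: {"channel": "HIGH", "meta": {"title": null}, "name": "omega"}


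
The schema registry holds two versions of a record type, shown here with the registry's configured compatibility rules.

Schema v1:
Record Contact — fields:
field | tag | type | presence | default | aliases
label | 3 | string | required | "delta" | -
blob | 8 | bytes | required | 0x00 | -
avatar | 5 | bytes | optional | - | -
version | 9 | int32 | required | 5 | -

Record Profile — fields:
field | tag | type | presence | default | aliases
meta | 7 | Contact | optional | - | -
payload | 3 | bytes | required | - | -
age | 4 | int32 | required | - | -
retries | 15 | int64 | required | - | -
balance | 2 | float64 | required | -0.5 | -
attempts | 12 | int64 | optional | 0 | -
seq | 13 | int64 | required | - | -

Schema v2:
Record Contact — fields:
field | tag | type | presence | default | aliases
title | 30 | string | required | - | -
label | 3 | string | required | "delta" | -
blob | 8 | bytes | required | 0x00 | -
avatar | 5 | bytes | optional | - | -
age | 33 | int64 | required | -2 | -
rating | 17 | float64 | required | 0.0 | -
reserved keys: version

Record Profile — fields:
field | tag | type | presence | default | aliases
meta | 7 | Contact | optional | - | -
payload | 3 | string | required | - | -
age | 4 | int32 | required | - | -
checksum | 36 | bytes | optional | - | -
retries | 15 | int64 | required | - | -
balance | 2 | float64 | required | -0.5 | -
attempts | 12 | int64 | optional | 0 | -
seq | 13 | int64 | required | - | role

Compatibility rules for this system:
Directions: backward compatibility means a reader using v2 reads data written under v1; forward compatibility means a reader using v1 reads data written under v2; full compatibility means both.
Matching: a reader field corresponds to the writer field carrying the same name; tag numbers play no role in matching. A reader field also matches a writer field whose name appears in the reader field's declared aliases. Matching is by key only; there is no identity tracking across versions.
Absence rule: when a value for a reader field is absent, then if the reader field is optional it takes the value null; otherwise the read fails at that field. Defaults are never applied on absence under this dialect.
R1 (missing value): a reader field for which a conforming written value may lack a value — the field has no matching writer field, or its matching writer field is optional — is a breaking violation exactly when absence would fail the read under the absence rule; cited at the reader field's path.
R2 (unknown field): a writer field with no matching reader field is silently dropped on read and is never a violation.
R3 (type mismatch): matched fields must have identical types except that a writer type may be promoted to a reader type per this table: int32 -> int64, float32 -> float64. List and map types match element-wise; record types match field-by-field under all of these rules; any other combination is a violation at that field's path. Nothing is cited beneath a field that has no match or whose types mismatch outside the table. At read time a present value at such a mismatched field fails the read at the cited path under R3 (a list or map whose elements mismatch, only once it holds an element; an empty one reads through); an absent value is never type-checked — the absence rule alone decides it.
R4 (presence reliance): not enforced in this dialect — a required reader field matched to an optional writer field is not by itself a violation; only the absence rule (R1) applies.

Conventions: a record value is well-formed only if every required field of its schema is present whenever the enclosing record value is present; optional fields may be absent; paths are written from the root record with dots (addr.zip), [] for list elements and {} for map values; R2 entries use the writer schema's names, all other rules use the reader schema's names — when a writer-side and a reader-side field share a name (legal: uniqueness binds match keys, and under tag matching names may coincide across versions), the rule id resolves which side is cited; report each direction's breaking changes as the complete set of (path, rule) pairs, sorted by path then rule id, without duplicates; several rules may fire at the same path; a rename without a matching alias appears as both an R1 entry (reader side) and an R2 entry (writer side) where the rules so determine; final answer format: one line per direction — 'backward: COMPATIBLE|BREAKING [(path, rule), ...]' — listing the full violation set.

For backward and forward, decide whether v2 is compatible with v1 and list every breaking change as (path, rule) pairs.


each type pair in Profile: writer, then reader
backward for Profile (reader v2, writer v1):
  meta: Contact -> Contact, writer optional; from meta
  payload: bytes -> string, writer required; from payload
  age: int32 -> int32, writer required; from age
  checksum has no writer counterpart
  retries: int64 -> int64, writer required; from retries
  balance: float64 -> float64, writer required; from balance
  attempts: int64 -> int64, writer optional; from attempts
  seq: int64 -> int64, writer required; from seq
  meta.title has no writer counterpart
  meta.label: string -> string, writer required; from meta.label
  meta.blob: bytes -> bytes, writer required; from meta.blob
  meta.avatar: bytes -> bytes, writer optional; from meta.avatar
  meta.age has no writer counterpart
  meta.rating has no writer counterpart
  writer field meta.version has no reader counterpart
  R1 fires at meta.age
  R1 fires at meta.rating
  R1 fires at meta.title
  R3 fires at payload
  => backward verdict for Profile: BREAKING, 4 violation(s)
forward for Profile (reader v1, writer v2):
  meta: Contact -> Contact, writer optional; from meta
  payload: string -> bytes, writer required; from payload
  age: int32 -> int32, writer required; from age
  retries: int64 -> int64, writer required; from retries
  balance: float64 -> float64, writer required; from balance
  attempts: int64 -> int64, writer optional; from attempts
  seq: int64 -> int64, writer required; from seq
  writer field checksum has no reader counterpart
  meta.label: string -> string, writer required; from meta.label
  meta.blob: bytes -> bytes, writer required; from meta.blob
  meta.avatar: bytes -> bytes, writer optional; from meta.avatar
  meta.version has no writer counterpart
  writer field meta.title has no reader counterpart
  writer field meta.age has no reader counterpart
  writer field meta.rating has no reader counterpart
  R1 fires at meta.version
  R3 fires at payload
  => forward verdict for Profile: BREAKING, 2 violation(s)

backward: BREAKING [(meta.age, R1), (meta.rating, R1), (meta.title, R1), (payload, R3)]; forward: BREAKING [(meta.version, R1), (payload, R3)]


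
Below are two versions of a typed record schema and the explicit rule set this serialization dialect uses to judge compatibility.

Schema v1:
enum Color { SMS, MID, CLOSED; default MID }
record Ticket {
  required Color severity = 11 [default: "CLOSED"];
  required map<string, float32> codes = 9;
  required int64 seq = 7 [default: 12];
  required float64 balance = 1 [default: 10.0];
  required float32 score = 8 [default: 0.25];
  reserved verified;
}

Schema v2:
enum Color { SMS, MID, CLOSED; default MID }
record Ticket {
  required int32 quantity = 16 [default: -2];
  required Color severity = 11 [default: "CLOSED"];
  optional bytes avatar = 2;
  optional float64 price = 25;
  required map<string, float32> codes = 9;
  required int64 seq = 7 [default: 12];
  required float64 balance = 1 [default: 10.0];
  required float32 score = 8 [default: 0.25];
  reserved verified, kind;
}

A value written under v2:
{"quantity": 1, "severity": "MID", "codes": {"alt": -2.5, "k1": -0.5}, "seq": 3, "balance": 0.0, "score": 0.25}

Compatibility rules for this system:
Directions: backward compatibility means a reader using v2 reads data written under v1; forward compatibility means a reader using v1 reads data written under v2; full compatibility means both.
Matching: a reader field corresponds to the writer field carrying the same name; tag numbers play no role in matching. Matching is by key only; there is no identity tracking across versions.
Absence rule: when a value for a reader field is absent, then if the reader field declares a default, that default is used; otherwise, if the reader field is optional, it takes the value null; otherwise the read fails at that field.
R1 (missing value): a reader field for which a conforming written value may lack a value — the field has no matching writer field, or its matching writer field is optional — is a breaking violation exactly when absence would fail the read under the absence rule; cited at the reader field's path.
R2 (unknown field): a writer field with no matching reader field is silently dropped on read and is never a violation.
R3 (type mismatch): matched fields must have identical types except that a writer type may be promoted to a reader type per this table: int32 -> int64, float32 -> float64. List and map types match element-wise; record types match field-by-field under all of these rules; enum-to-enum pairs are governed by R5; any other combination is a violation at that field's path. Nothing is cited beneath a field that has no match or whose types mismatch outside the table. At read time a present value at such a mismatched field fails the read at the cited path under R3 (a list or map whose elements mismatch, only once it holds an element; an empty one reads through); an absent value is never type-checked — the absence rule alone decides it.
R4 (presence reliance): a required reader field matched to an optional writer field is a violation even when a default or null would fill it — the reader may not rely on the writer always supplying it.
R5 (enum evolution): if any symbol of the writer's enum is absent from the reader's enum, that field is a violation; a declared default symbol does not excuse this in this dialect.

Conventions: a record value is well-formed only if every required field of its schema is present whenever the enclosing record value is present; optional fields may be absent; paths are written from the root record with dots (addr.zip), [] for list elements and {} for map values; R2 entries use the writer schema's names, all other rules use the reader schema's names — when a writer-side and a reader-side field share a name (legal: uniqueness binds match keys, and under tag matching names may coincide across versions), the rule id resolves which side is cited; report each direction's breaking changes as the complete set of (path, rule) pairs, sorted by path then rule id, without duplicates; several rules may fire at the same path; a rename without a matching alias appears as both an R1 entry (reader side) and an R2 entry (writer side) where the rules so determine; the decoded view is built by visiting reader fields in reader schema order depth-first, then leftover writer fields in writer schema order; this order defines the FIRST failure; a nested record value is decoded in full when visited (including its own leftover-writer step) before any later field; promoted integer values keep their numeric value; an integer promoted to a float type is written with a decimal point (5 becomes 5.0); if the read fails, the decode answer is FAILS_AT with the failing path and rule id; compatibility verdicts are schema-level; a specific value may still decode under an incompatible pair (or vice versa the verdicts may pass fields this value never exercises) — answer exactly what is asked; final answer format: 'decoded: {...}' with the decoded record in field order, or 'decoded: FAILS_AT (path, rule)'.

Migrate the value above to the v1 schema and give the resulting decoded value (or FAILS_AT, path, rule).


decoded: {"severity": "MID", "codes": {"alt": -2.5, "k1": -0.5}, "seq": 3, "balance": 0.0, "score": 0.25}

in Ticket below, arrows point writer -> reader
decode (reader v1):
  severity := "MID"
  codes := {"alt": -2.5, "k1": -0.5}
  seq := 3
  balance := 0.0
  score := 0.25
  writer quantity: unmatched, discarded
  => decoded: {"severity": "MID", "codes": {"alt": -2.5, "k1": -0.5}, "seq": 3, "balance": 0.0, "score": 0.25}
remaining Ticket differences; none change what is asked:
  added field quantity to record Ticket: required int32, tag 16, default -2 (in v2 it sits immediately before severity) -> triggers nothing under the printed rules; the Ticket answer is the same either way
  added field price to record Ticket: optional float64, tag 25 (in v2 it sits immediately before codes) -> triggers nothing under the printed rules; the Ticket answer is the same either way
  added field avatar to record Ticket: optional bytes, tag 2 (in v2 it sits immediately before codes) -> triggers nothing under the printed rules; the Ticket answer is the same either way


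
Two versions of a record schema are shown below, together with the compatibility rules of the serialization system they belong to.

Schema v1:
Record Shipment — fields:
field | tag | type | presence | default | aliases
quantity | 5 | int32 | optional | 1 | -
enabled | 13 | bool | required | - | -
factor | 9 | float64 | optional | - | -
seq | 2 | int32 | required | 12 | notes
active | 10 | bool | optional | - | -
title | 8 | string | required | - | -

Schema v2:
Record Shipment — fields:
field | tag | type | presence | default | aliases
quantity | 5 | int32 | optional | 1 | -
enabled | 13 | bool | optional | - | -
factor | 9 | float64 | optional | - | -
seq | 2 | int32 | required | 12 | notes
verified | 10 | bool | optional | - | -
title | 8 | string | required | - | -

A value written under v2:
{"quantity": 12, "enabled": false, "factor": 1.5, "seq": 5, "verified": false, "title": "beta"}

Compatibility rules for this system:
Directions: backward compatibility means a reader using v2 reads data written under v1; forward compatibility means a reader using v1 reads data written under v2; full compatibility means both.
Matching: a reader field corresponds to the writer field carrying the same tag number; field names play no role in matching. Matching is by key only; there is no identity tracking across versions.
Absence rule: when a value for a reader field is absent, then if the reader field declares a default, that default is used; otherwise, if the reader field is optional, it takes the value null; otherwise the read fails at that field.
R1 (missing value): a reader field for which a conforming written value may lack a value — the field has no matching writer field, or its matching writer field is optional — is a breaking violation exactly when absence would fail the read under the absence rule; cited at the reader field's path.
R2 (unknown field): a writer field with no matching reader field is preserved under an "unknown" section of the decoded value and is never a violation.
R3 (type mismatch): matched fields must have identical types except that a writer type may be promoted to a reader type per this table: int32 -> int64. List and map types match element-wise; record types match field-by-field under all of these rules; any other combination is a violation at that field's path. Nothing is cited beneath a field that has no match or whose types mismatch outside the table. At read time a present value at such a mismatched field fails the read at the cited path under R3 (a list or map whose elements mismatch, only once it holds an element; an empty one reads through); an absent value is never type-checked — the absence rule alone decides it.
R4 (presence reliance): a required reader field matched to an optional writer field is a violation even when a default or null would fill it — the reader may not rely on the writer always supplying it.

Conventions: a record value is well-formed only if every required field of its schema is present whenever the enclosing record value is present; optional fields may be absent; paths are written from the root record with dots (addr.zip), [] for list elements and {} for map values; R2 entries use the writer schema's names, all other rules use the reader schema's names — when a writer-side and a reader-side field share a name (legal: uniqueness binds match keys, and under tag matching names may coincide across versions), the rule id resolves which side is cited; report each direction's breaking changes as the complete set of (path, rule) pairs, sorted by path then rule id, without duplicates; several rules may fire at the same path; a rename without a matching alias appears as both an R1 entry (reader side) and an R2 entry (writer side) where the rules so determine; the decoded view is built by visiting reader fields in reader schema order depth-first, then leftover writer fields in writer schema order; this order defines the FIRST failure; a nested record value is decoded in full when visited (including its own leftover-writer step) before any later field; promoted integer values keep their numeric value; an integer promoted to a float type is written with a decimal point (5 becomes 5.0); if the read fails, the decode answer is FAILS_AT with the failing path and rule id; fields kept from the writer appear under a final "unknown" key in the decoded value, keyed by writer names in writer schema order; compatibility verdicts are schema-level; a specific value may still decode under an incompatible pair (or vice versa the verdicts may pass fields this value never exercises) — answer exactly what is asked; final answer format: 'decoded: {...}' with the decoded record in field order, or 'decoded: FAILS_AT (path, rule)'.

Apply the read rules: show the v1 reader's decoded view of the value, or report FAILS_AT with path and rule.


the writer's type comes first in each Shipment pair
decode (reader v1):
  quantity := 12
  enabled := false
  factor := 1.5
  seq := 5
  active := false (from writer verified)
  title := "beta"
  => decoded: {"quantity": 12, "enabled": false, "factor": 1.5, "seq": 5, "active": false, "title": "beta"}
the other Shipment changes do not affect what is asked:
  field enabled in record Shipment: required changed to optional -> a verdict-level change on Shipment — the shown value reads the same
  renamed field active to verified in record Shipment -> fires no rule on Shipment under this dialect and leaves the result unchanged

decoded: {"quantity": 12, "enabled": false, "factor": 1.5, "seq": 5, "active": false, "title": "beta"}
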